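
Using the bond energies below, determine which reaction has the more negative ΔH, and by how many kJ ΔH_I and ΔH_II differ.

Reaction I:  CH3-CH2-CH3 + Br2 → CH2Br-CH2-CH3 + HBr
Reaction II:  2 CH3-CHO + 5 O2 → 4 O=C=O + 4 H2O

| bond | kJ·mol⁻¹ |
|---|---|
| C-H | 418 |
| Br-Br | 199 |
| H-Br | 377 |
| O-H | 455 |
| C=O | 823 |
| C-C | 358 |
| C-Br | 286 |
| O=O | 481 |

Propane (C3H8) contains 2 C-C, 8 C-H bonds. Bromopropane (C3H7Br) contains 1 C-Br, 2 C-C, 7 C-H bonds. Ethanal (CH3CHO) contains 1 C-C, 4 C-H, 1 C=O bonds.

Reaction II, by 2067 kJ

Reaction I:
  Bonds broken (reactants):
    Br-Br: 1 × 199 = 199
    C-C: 2 × 358 = 716
    C-H: 8 × 418 = 3344
    Σ(broken) = 4259 kJ
  Bonds formed (products):
    C-Br: 1 × 286 = 286
    C-C: 2 × 358 = 716
    C-H: 7 × 418 = 2926
    H-Br: 1 × 377 = 377
    Σ(formed) = 4305 kJ
  ΔH_I = 4259 − 4305 = −46 kJ
Reaction II:
  Bonds broken (reactants):
    C-C: 2 × 358 = 716
    C-H: 8 × 418 = 3344
    C=O: 2 × 823 = 1646
    O=O: 5 × 481 = 2405
    Σ(broken) = 8111 kJ
  Bonds formed (products):
    C=O: 8 × 823 = 6584
    O-H: 8 × 455 = 3640
    Σ(formed) = 10224 kJ
  ΔH_II = 8111 − 10224 = −2113 kJ
ΔH_I − ΔH_II = +2067 kJ, so reaction II has the more negative ΔH; |ΔH_I − ΔH_II| = 2067 kJ.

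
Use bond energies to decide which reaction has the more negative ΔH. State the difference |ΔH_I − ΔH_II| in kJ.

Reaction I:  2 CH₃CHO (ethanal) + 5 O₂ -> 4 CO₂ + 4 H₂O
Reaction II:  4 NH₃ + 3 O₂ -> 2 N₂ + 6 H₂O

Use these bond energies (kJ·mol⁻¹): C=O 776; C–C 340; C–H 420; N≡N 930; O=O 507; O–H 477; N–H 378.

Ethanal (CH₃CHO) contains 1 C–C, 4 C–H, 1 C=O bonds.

Reaction I:
  Bonds broken (reactants):
    C–C: 2 × 340 = 680
    C–H: 8 × 420 = 3360
    C=O: 2 × 776 = 1552
    O=O: 5 × 507 = 2535
    Σ(broken) = 8127 kJ
  Bonds formed (products):
    C=O: 8 × 776 = 6208
    O–H: 8 × 477 = 3816
    Σ(formed) = 10024 kJ
  ΔH_I = 8127 − 10024 = −1897 kJ
Reaction II:
  Bonds broken (reactants):
    N–H: 12 × 378 = 4536
    O=O: 3 × 507 = 1521
    Σ(broken) = 6057 kJ
  Bonds formed (products):
    N≡N: 2 × 930 = 1860
    O–H: 12 × 477 = 5724
    Σ(formed) = 7584 kJ
  ΔH_II = 6057 − 7584 = −1527 kJ
ΔH_I − ΔH_II = −370 kJ, so reaction I has the more negative ΔH; |ΔH_I − ΔH_II| = 370 kJ.

Reaction I, by 370 kJ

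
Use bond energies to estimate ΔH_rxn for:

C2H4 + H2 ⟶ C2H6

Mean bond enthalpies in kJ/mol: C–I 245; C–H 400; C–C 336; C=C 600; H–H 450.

Bonds broken (reactants):
  C–H: 4 × 400 = 1600
  C=C: 1 × 600 = 600
  H–H: 1 × 450 = 450
  Σ(broken) = 2650 kJ
Bonds formed (products):
  C–C: 1 × 336 = 336
  C–H: 6 × 400 = 2400
  Σ(formed) = 2736 kJ
ΔH = Σ(broken) − Σ(formed) = 2650 − 2736 = −86 kJ

ΔH ≈ −86 kJ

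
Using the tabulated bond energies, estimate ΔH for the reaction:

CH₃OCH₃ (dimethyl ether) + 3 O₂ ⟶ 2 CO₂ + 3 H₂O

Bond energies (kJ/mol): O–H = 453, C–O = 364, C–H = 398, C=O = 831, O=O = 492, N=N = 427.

ΔH ≈ −1450 kJ

Bonds broken (reactants):
  C–H: 6 × 398 = 2388
  C–O: 2 × 364 = 728
  O=O: 3 × 492 = 1476
  Σ(broken) = 4592 kJ
Bonds formed (products):
  C=O: 4 × 831 = 3324
  O–H: 6 × 453 = 2718
  Σ(formed) = 6042 kJ
ΔH = Σ(broken) − Σ(formed) = 4592 − 6042 = −1450 kJ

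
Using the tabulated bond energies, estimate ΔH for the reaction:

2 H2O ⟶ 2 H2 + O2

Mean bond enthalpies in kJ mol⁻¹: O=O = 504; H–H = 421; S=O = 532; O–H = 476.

ΔH ≈ +558 kJ

Bonds broken (reactants):
  O–H: 4 × 476 = 1904
  Σ(broken) = 1904 kJ
Bonds formed (products):
  H–H: 2 × 421 = 842
  O=O: 1 × 504 = 504
  Σ(formed) = 1346 kJ
ΔH = Σ(broken) − Σ(formed) = 1904 − 1346 = +558 kJ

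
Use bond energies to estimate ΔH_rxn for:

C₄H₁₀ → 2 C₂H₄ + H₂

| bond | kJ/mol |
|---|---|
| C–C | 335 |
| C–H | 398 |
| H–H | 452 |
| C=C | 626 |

ΔH ≈ +97 kJ

Bonds broken (reactants):
  C–C: 3 × 335 = 1005
  C–H: 10 × 398 = 3980
  Σ(broken) = 4985 kJ
Bonds formed (products):
  C–H: 8 × 398 = 3184
  C=C: 2 × 626 = 1252
  H–H: 1 × 452 = 452
  Σ(formed) = 4888 kJ
ΔH = Σ(broken) − Σ(formed) = 4985 − 4888 = +97 kJ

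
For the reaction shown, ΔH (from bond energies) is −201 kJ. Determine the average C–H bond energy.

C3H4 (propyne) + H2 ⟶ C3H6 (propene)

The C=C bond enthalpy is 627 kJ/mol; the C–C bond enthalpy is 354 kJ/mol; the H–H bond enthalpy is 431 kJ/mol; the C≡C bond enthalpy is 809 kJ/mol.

Let D be the C–H bond energy.
Σ(broken) = 1×809 + 1×354 + 4×D + 1×431 = 1594 + 4D
Σ(formed) = 1×354 + 6×D + 1×627 = 981 + 6D
ΔH = Σ(broken) − Σ(formed) = (1594 + 4D) − (981 + 6D) = +613 − 2D
Setting this equal to −201 kJ gives 2D = 814, so D = 407 kJ/mol.

D(C–H) ≈ 407 kJ/mol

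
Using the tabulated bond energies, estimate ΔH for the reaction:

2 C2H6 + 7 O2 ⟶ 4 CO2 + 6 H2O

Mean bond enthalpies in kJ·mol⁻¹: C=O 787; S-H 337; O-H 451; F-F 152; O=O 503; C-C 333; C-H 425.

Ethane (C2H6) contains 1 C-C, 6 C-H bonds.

Bonds broken (reactants):
  C-C: 2 × 333 = 666
  C-H: 12 × 425 = 5100
  O=O: 7 × 503 = 3521
  Σ(broken) = 9287 kJ
Bonds formed (products):
  C=O: 8 × 787 = 6296
  O-H: 12 × 451 = 5412
  Σ(formed) = 11708 kJ
ΔH = Σ(broken) − Σ(formed) = 9287 − 11708 = −2421 kJ

ΔH ≈ −2421 kJ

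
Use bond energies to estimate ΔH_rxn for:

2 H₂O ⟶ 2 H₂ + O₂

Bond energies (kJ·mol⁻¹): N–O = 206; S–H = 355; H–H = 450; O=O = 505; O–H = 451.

ΔH ≈ +399 kJ

Bonds broken (reactants):
  O–H: 4 × 451 = 1804
  Σ(broken) = 1804 kJ
Bonds formed (products):
  H–H: 2 × 450 = 900
  O=O: 1 × 505 = 505
  Σ(formed) = 1405 kJ
ΔH = Σ(broken) − Σ(formed) = 1804 − 1405 = +399 kJ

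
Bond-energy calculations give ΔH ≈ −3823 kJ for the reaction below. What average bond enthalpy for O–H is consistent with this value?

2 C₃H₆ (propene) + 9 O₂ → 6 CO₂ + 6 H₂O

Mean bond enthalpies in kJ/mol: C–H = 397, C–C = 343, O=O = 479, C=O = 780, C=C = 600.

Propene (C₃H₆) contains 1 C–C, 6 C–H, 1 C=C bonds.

Let D be the O–H bond energy.
Σ(broken) = 2×343 + 12×397 + 2×600 + 9×479 = 10961
Σ(formed) = 12×780 + 12×D = 9360 + 12D
ΔH = Σ(broken) − Σ(formed) = (10961) − (9360 + 12D) = +1601 − 12D
Setting this equal to −3823 kJ gives 12D = 5424, so D = 452 kJ/mol.

D(O–H) ≈ 452 kJ/mol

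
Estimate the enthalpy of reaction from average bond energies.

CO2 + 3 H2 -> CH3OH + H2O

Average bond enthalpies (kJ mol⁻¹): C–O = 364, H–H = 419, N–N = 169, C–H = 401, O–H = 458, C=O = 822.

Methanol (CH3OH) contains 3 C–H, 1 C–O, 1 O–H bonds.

ΔH ≈ −40 kJ

Bonds broken (reactants):
  C=O: 2 × 822 = 1644
  H–H: 3 × 419 = 1257
  Σ(broken) = 2901 kJ
Bonds formed (products):
  C–H: 3 × 401 = 1203
  C–O: 1 × 364 = 364
  O–H: 3 × 458 = 1374
  Σ(formed) = 2941 kJ
ΔH = Σ(broken) − Σ(formed) = 2901 − 2941 = −40 kJ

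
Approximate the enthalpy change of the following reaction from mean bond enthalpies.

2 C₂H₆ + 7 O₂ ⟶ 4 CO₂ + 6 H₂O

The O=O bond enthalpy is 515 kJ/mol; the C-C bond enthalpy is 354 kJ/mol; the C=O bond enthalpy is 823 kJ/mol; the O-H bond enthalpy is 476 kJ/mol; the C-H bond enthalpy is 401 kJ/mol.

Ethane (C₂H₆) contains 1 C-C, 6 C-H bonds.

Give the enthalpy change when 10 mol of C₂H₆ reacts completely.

ΔH = −15855 kJ

Bonds broken (reactants):
  C-C: 2 × 354 = 708
  C-H: 12 × 401 = 4812
  O=O: 7 × 515 = 3605
  Σ(broken) = 9125 kJ
Bonds formed (products):
  C=O: 8 × 823 = 6584
  O-H: 12 × 476 = 5712
  Σ(formed) = 12296 kJ
ΔH = Σ(broken) − Σ(formed) = 9125 − 12296 = −3171 kJ
For 5× the reaction as written: 5 × (−3171) = −15855 kJ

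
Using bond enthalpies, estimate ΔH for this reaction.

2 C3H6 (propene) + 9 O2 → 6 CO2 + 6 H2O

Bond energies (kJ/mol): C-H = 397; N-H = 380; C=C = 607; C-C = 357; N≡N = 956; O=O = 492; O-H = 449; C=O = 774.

ΔH ≈ −3556 kJ

Bonds broken (reactants):
  C-C: 2 × 357 = 714
  C-H: 12 × 397 = 4764
  C=C: 2 × 607 = 1214
  O=O: 9 × 492 = 4428
  Σ(broken) = 11120 kJ
Bonds formed (products):
  C=O: 12 × 774 = 9288
  O-H: 12 × 449 = 5388
  Σ(formed) = 14676 kJ
ΔH = Σ(broken) − Σ(formed) = 11120 − 14676 = −3556 kJ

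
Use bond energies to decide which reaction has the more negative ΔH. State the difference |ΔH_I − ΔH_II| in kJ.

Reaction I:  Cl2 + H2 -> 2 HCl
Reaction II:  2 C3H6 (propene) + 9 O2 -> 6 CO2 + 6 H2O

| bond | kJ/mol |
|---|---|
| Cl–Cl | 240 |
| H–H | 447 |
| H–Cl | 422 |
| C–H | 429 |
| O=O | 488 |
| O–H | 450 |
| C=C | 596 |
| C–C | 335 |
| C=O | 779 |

Reaction I:
  Bonds broken (reactants):
    Cl–Cl: 1 × 240 = 240
    H–H: 1 × 447 = 447
    Σ(broken) = 687 kJ
  Bonds formed (products):
    H–Cl: 2 × 422 = 844
    Σ(formed) = 844 kJ
  ΔH_I = 687 − 844 = −157 kJ
Reaction II:
  Bonds broken (reactants):
    C–C: 2 × 335 = 670
    C–H: 12 × 429 = 5148
    C=C: 2 × 596 = 1192
    O=O: 9 × 488 = 4392
    Σ(broken) = 11402 kJ
  Bonds formed (products):
    C=O: 12 × 779 = 9348
    O–H: 12 × 450 = 5400
    Σ(formed) = 14748 kJ
  ΔH_II = 11402 − 14748 = −3346 kJ
ΔH_I − ΔH_II = +3189 kJ, so reaction II has the more negative ΔH; |ΔH_I − ΔH_II| = 3189 kJ.

Reaction II, by 3189 kJ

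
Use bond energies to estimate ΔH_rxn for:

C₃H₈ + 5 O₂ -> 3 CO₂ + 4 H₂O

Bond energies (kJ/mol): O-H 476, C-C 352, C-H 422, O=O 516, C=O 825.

ΔH ≈ −2098 kJ

Bonds broken (reactants):
  C-C: 2 × 352 = 704
  C-H: 8 × 422 = 3376
  O=O: 5 × 516 = 2580
  Σ(broken) = 6660 kJ
Bonds formed (products):
  C=O: 6 × 825 = 4950
  O-H: 8 × 476 = 3808
  Σ(formed) = 8758 kJ
ΔH = Σ(broken) − Σ(formed) = 6660 − 8758 = −2098 kJ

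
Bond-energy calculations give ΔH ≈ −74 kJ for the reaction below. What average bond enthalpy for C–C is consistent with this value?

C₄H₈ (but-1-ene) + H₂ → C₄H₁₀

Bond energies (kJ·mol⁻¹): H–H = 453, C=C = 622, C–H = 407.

Let D be the C–C bond energy.
Σ(broken) = 2×D + 8×407 + 1×622 + 1×453 = 4331 + 2D
Σ(formed) = 3×D + 10×407 = 4070 + 3D
ΔH = Σ(broken) − Σ(formed) = (4331 + 2D) − (4070 + 3D) = +261 − D
Setting this equal to −74 kJ gives D = 335 kJ/mol.

D(C–C) ≈ 335 kJ/mol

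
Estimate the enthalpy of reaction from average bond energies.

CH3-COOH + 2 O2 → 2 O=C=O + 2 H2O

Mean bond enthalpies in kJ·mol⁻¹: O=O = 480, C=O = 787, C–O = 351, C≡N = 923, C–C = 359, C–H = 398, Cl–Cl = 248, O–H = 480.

Bonds broken (reactants):
  C–C: 1 × 359 = 359
  C–H: 3 × 398 = 1194
  C–O: 1 × 351 = 351
  C=O: 1 × 787 = 787
  O–H: 1 × 480 = 480
  O=O: 2 × 480 = 960
  Σ(broken) = 4131 kJ
Bonds formed (products):
  C=O: 4 × 787 = 3148
  O–H: 4 × 480 = 1920
  Σ(formed) = 5068 kJ
ΔH = Σ(broken) − Σ(formed) = 4131 − 5068 = −937 kJ

ΔH ≈ −937 kJ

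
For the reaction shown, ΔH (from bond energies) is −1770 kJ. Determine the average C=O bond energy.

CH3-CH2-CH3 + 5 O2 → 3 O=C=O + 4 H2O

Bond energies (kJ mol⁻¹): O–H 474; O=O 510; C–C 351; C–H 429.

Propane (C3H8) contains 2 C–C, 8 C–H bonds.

Let D be the C=O bond energy.
Σ(broken) = 2×351 + 8×429 + 5×510 = 6684
Σ(formed) = 6×D + 8×474 = 3792 + 6D
ΔH = Σ(broken) − Σ(formed) = (6684) − (3792 + 6D) = +2892 − 6D
Setting this equal to −1770 kJ gives 6D = 4662, so D = 777 kJ/mol.

D(C=O) ≈ 777 kJ/mol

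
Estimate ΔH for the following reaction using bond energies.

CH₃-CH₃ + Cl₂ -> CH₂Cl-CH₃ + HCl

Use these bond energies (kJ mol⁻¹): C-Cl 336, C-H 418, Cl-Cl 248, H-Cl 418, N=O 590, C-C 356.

Bonds broken (reactants):
  C-C: 1 × 356 = 356
  C-H: 6 × 418 = 2508
  Cl-Cl: 1 × 248 = 248
  Σ(broken) = 3112 kJ
Bonds formed (products):
  C-C: 1 × 356 = 356
  C-Cl: 1 × 336 = 336
  C-H: 5 × 418 = 2090
  H-Cl: 1 × 418 = 418
  Σ(formed) = 3200 kJ
ΔH = Σ(broken) − Σ(formed) = 3112 − 3200 = −88 kJ

ΔH ≈ −88 kJ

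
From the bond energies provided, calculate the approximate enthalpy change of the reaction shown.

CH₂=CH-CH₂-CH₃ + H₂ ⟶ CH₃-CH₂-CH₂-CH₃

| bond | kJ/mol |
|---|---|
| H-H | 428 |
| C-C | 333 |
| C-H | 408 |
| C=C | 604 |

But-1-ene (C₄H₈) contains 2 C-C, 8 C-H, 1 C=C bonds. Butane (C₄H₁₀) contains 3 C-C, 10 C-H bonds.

ΔH ≈ −117 kJ

Bonds broken (reactants):
  C-C: 2 × 333 = 666
  C-H: 8 × 408 = 3264
  C=C: 1 × 604 = 604
  H-H: 1 × 428 = 428
  Σ(broken) = 4962 kJ
Bonds formed (products):
  C-C: 3 × 333 = 999
  C-H: 10 × 408 = 4080
  Σ(formed) = 5079 kJ
ΔH = Σ(broken) − Σ(formed) = 4962 − 5079 = −117 kJ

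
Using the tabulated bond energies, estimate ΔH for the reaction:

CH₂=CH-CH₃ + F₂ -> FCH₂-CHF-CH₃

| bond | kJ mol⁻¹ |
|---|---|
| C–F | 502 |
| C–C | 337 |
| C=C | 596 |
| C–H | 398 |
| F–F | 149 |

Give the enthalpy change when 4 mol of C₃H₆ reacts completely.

Bonds broken (reactants):
  C–C: 1 × 337 = 337
  C–H: 6 × 398 = 2388
  C=C: 1 × 596 = 596
  F–F: 1 × 149 = 149
  Σ(broken) = 3470 kJ
Bonds formed (products):
  C–C: 2 × 337 = 674
  C–F: 2 × 502 = 1004
  C–H: 6 × 398 = 2388
  Σ(formed) = 4066 kJ
ΔH = Σ(broken) − Σ(formed) = 3470 − 4066 = −596 kJ
For 4× the reaction as written: 4 × (−596) = −2384 kJ

ΔH = −2384 kJ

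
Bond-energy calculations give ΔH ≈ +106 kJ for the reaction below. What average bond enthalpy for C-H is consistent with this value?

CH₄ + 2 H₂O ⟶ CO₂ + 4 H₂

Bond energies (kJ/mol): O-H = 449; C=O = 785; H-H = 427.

Let D be the C-H bond energy.
Σ(broken) = 4×D + 4×449 = 1796 + 4D
Σ(formed) = 2×785 + 4×427 = 3278
ΔH = Σ(broken) − Σ(formed) = (1796 + 4D) − (3278) = −1482 + 4D
Setting this equal to +106 kJ gives 4D = 1588, so D = 397 kJ/mol.

D(C-H) ≈ 397 kJ/mol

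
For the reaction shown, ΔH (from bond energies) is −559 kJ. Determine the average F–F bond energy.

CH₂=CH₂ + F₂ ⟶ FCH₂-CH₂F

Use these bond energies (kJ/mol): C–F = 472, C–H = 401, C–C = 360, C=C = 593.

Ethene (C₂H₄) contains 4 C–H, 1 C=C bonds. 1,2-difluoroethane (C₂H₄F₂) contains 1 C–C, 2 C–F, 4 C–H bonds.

D(F–F) ≈ 152 kJ/mol

Let D be the F–F bond energy.
Σ(broken) = 4×401 + 1×593 + 1×D = 2197 + D
Σ(formed) = 1×360 + 2×472 + 4×401 = 2908
ΔH = Σ(broken) − Σ(formed) = (2197 + D) − (2908) = −711 + D
Setting this equal to −559 kJ gives D = 152 kJ/mol.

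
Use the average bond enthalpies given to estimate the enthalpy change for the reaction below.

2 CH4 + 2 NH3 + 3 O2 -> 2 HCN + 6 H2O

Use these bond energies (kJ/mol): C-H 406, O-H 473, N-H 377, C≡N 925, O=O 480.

Bonds broken (reactants):
  C-H: 8 × 406 = 3248
  N-H: 6 × 377 = 2262
  O=O: 3 × 480 = 1440
  Σ(broken) = 6950 kJ
Bonds formed (products):
  C≡N: 2 × 925 = 1850
  C-H: 2 × 406 = 812
  O-H: 12 × 473 = 5676
  Σ(formed) = 8338 kJ
ΔH = Σ(broken) − Σ(formed) = 6950 − 8338 = −1388 kJ

ΔH ≈ −1388 kJ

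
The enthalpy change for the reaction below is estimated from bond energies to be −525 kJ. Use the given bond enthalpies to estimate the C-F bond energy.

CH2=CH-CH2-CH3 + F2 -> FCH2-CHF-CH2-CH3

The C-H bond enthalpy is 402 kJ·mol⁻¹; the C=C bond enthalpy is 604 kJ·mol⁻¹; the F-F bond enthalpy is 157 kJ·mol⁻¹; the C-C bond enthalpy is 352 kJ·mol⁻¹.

Let D be the C-F bond energy.
Σ(broken) = 2×352 + 8×402 + 1×604 + 1×157 = 4681
Σ(formed) = 3×352 + 2×D + 8×402 = 4272 + 2D
ΔH = Σ(broken) − Σ(formed) = (4681) − (4272 + 2D) = +409 − 2D
Setting this equal to −525 kJ gives 2D = 934, so D = 467 kJ/mol.

D(C-F) ≈ 467 kJ/mol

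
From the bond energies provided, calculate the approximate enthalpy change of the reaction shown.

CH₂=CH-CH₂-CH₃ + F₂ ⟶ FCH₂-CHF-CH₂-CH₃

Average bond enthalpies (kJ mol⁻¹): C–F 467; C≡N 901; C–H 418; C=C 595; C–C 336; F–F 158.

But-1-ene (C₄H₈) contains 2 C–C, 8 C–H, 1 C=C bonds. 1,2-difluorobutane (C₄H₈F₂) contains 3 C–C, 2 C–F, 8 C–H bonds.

Bonds broken (reactants):
  C–C: 2 × 336 = 672
  C–H: 8 × 418 = 3344
  C=C: 1 × 595 = 595
  F–F: 1 × 158 = 158
  Σ(broken) = 4769 kJ
Bonds formed (products):
  C–C: 3 × 336 = 1008
  C–F: 2 × 467 = 934
  C–H: 8 × 418 = 3344
  Σ(formed) = 5286 kJ
ΔH = Σ(broken) − Σ(formed) = 4769 − 5286 = −517 kJ

ΔH ≈ −517 kJ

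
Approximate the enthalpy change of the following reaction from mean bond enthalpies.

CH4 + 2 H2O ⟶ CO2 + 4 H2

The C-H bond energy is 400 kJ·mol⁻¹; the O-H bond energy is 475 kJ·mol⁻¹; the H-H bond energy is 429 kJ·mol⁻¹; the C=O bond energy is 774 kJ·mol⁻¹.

Bonds broken (reactants):
  C-H: 4 × 400 = 1600
  O-H: 4 × 475 = 1900
  Σ(broken) = 3500 kJ
Bonds formed (products):
  C=O: 2 × 774 = 1548
  H-H: 4 × 429 = 1716
  Σ(formed) = 3264 kJ
ΔH = Σ(broken) − Σ(formed) = 3500 − 3264 = +236 kJ

ΔH ≈ +236 kJ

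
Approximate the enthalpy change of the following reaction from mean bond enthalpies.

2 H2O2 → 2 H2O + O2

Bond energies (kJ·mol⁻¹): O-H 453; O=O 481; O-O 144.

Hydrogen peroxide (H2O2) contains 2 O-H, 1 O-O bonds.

ΔH ≈ −193 kJ

Bonds broken (reactants):
  O-H: 4 × 453 = 1812
  O-O: 2 × 144 = 288
  Σ(broken) = 2100 kJ
Bonds formed (products):
  O-H: 4 × 453 = 1812
  O=O: 1 × 481 = 481
  Σ(formed) = 2293 kJ
ΔH = Σ(broken) − Σ(formed) = 2100 − 2293 = −193 kJ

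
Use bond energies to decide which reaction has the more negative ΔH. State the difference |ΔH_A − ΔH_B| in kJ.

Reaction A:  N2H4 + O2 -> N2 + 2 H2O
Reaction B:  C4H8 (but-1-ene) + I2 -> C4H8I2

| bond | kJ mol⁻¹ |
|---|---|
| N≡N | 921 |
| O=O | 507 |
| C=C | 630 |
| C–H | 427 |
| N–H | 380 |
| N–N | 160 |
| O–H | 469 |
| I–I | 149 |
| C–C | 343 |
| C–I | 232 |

Reaction A, by 582 kJ

Reaction A:
  Bonds broken (reactants):
    N–H: 4 × 380 = 1520
    N–N: 1 × 160 = 160
    O=O: 1 × 507 = 507
    Σ(broken) = 2187 kJ
  Bonds formed (products):
    N≡N: 1 × 921 = 921
    O–H: 4 × 469 = 1876
    Σ(formed) = 2797 kJ
  ΔH_A = 2187 − 2797 = −610 kJ
Reaction B:
  Bonds broken (reactants):
    C–C: 2 × 343 = 686
    C–H: 8 × 427 = 3416
    C=C: 1 × 630 = 630
    I–I: 1 × 149 = 149
    Σ(broken) = 4881 kJ
  Bonds formed (products):
    C–C: 3 × 343 = 1029
    C–H: 8 × 427 = 3416
    C–I: 2 × 232 = 464
    Σ(formed) = 4909 kJ
  ΔH_B = 4881 − 4909 = −28 kJ
ΔH_A − ΔH_B = −582 kJ, so reaction A has the more negative ΔH; |ΔH_A − ΔH_B| = 582 kJ.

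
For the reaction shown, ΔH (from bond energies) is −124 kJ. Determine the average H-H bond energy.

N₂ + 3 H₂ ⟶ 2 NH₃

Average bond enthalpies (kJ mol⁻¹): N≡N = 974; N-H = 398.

D(H-H) ≈ 430 kJ/mol

Let D be the H-H bond energy.
Σ(broken) = 3×D + 1×974 = 974 + 3D
Σ(formed) = 6×398 = 2388
ΔH = Σ(broken) − Σ(formed) = (974 + 3D) − (2388) = −1414 + 3D
Setting this equal to −124 kJ gives 3D = 1290, so D = 430 kJ/mol.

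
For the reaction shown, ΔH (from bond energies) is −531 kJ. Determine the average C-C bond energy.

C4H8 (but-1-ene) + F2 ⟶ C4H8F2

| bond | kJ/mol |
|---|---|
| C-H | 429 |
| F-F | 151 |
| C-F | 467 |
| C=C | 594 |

D(C-C) ≈ 342 kJ/mol

Let D be the C-C bond energy.
Σ(broken) = 2×D + 8×429 + 1×594 + 1×151 = 4177 + 2D
Σ(formed) = 3×D + 2×467 + 8×429 = 4366 + 3D
ΔH = Σ(broken) − Σ(formed) = (4177 + 2D) − (4366 + 3D) = −189 − D
Setting this equal to −531 kJ gives D = 342 kJ/mol.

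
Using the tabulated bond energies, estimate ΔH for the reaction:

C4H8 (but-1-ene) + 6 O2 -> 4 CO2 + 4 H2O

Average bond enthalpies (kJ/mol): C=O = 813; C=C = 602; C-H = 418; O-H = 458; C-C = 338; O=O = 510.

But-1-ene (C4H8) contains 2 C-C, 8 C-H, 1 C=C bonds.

ΔH ≈ −2486 kJ

Bonds broken (reactants):
  C-C: 2 × 338 = 676
  C-H: 8 × 418 = 3344
  C=C: 1 × 602 = 602
  O=O: 6 × 510 = 3060
  Σ(broken) = 7682 kJ
Bonds formed (products):
  C=O: 8 × 813 = 6504
  O-H: 8 × 458 = 3664
  Σ(formed) = 10168 kJ
ΔH = Σ(broken) − Σ(formed) = 7682 − 10168 = −2486 kJ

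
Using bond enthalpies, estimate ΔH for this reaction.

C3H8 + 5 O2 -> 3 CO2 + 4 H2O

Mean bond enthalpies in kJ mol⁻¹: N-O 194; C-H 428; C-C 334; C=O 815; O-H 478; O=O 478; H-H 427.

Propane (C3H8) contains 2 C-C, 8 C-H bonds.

Bonds broken (reactants):
  C-C: 2 × 334 = 668
  C-H: 8 × 428 = 3424
  O=O: 5 × 478 = 2390
  Σ(broken) = 6482 kJ
Bonds formed (products):
  C=O: 6 × 815 = 4890
  O-H: 8 × 478 = 3824
  Σ(formed) = 8714 kJ
ΔH = Σ(broken) − Σ(formed) = 6482 − 8714 = −2232 kJ

ΔH ≈ −2232 kJ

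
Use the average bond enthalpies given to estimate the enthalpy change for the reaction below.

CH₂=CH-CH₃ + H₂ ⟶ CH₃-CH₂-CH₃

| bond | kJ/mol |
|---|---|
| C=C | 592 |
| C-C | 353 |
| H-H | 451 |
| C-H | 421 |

ΔH ≈ −152 kJ

Bonds broken (reactants):
  C-C: 1 × 353 = 353
  C-H: 6 × 421 = 2526
  C=C: 1 × 592 = 592
  H-H: 1 × 451 = 451
  Σ(broken) = 3922 kJ
Bonds formed (products):
  C-C: 2 × 353 = 706
  C-H: 8 × 421 = 3368
  Σ(formed) = 4074 kJ
ΔH = Σ(broken) − Σ(formed) = 3922 − 4074 = −152 kJ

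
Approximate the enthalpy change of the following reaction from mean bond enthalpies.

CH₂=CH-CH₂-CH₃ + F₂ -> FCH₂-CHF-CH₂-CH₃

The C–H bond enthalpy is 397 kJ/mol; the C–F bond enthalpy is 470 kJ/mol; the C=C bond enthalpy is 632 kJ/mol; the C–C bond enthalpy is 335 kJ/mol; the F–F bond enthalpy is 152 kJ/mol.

Bonds broken (reactants):
  C–C: 2 × 335 = 670
  C–H: 8 × 397 = 3176
  C=C: 1 × 632 = 632
  F–F: 1 × 152 = 152
  Σ(broken) = 4630 kJ
Bonds formed (products):
  C–C: 3 × 335 = 1005
  C–F: 2 × 470 = 940
  C–H: 8 × 397 = 3176
  Σ(formed) = 5121 kJ
ΔH = Σ(broken) − Σ(formed) = 4630 − 5121 = −491 kJ

ΔH ≈ −491 kJ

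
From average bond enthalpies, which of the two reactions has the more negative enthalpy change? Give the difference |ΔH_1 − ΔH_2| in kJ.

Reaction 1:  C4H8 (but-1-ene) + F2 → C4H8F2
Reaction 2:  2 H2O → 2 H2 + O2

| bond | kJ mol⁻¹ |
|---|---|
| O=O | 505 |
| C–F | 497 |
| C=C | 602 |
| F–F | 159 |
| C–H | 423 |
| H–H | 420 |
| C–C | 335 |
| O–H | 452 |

Reaction 1, by 1031 kJ

Reaction 1:
  Bonds broken (reactants):
    C–C: 2 × 335 = 670
    C–H: 8 × 423 = 3384
    C=C: 1 × 602 = 602
    F–F: 1 × 159 = 159
    Σ(broken) = 4815 kJ
  Bonds formed (products):
    C–C: 3 × 335 = 1005
    C–F: 2 × 497 = 994
    C–H: 8 × 423 = 3384
    Σ(formed) = 5383 kJ
  ΔH_1 = 4815 − 5383 = −568 kJ
Reaction 2:
  Bonds broken (reactants):
    O–H: 4 × 452 = 1808
    Σ(broken) = 1808 kJ
  Bonds formed (products):
    H–H: 2 × 420 = 840
    O=O: 1 × 505 = 505
    Σ(formed) = 1345 kJ
  ΔH_2 = 1808 − 1345 = +463 kJ
ΔH_1 − ΔH_2 = −1031 kJ, so reaction 1 has the more negative ΔH; |ΔH_1 − ΔH_2| = 1031 kJ.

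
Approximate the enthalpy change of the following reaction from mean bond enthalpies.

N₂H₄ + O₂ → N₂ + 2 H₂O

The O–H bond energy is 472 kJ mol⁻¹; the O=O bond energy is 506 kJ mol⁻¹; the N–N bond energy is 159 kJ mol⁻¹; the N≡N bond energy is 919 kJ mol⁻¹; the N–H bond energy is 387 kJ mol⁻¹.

ΔH ≈ −594 kJ

Bonds broken (reactants):
  N–H: 4 × 387 = 1548
  N–N: 1 × 159 = 159
  O=O: 1 × 506 = 506
  Σ(broken) = 2213 kJ
Bonds formed (products):
  N≡N: 1 × 919 = 919
  O–H: 4 × 472 = 1888
  Σ(formed) = 2807 kJ
ΔH = Σ(broken) − Σ(formed) = 2213 − 2807 = −594 kJ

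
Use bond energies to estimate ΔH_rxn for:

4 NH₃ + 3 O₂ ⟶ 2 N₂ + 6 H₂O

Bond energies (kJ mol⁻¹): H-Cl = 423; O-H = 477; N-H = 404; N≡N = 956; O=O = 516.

ΔH ≈ −1240 kJ

Bonds broken (reactants):
  N-H: 12 × 404 = 4848
  O=O: 3 × 516 = 1548
  Σ(broken) = 6396 kJ
Bonds formed (products):
  N≡N: 2 × 956 = 1912
  O-H: 12 × 477 = 5724
  Σ(formed) = 7636 kJ
ΔH = Σ(broken) − Σ(formed) = 6396 − 7636 = −1240 kJ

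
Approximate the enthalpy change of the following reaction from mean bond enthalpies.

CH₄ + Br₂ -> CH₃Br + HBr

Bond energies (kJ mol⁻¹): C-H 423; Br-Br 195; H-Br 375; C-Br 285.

ΔH ≈ −42 kJ

Bonds broken (reactants):
  Br-Br: 1 × 195 = 195
  C-H: 4 × 423 = 1692
  Σ(broken) = 1887 kJ
Bonds formed (products):
  C-Br: 1 × 285 = 285
  C-H: 3 × 423 = 1269
  H-Br: 1 × 375 = 375
  Σ(formed) = 1929 kJ
ΔH = Σ(broken) − Σ(formed) = 1887 − 1929 = −42 kJ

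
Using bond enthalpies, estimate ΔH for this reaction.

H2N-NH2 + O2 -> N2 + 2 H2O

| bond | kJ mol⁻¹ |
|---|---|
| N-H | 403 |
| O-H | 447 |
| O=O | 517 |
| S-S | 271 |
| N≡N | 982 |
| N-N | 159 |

ΔH ≈ −482 kJ

Bonds broken (reactants):
  N-H: 4 × 403 = 1612
  N-N: 1 × 159 = 159
  O=O: 1 × 517 = 517
  Σ(broken) = 2288 kJ
Bonds formed (products):
  N≡N: 1 × 982 = 982
  O-H: 4 × 447 = 1788
  Σ(formed) = 2770 kJ
ΔH = Σ(broken) − Σ(formed) = 2288 − 2770 = −482 kJ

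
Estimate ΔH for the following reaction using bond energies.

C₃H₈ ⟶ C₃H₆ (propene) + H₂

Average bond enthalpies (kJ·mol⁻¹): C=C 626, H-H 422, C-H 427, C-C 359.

ΔH ≈ +165 kJ

Bonds broken (reactants):
  C-C: 2 × 359 = 718
  C-H: 8 × 427 = 3416
  Σ(broken) = 4134 kJ
Bonds formed (products):
  C-C: 1 × 359 = 359
  C-H: 6 × 427 = 2562
  C=C: 1 × 626 = 626
  H-H: 1 × 422 = 422
  Σ(formed) = 3969 kJ
ΔH = Σ(broken) − Σ(formed) = 4134 − 3969 = +165 kJ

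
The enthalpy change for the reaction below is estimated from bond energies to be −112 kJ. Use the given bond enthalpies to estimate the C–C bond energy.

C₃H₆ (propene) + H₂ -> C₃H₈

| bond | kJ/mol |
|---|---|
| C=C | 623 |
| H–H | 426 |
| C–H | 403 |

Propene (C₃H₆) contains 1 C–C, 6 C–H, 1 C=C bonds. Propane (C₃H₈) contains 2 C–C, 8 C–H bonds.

Let D be the C–C bond energy.
Σ(broken) = 1×D + 6×403 + 1×623 + 1×426 = 3467 + D
Σ(formed) = 2×D + 8×403 = 3224 + 2D
ΔH = Σ(broken) − Σ(formed) = (3467 + D) − (3224 + 2D) = +243 − D
Setting this equal to −112 kJ gives D = 355 kJ/mol.

D(C–C) ≈ 355 kJ/mol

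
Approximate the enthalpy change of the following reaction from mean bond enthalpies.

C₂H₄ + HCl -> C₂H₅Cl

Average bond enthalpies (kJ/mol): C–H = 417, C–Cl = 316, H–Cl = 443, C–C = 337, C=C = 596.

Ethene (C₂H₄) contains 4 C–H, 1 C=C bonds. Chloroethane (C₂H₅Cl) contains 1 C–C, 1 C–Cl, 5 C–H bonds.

Bonds broken (reactants):
  C–H: 4 × 417 = 1668
  C=C: 1 × 596 = 596
  H–Cl: 1 × 443 = 443
  Σ(broken) = 2707 kJ
Bonds formed (products):
  C–C: 1 × 337 = 337
  C–Cl: 1 × 316 = 316
  C–H: 5 × 417 = 2085
  Σ(formed) = 2738 kJ
ΔH = Σ(broken) − Σ(formed) = 2707 − 2738 = −31 kJ

ΔH ≈ −31 kJ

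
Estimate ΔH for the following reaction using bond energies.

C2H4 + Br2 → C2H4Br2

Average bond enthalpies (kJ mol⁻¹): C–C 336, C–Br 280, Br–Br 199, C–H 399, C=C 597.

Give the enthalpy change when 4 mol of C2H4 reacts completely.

ΔH = −400 kJ

Bonds broken (reactants):
  Br–Br: 1 × 199 = 199
  C–H: 4 × 399 = 1596
  C=C: 1 × 597 = 597
  Σ(broken) = 2392 kJ
Bonds formed (products):
  C–Br: 2 × 280 = 560
  C–C: 1 × 336 = 336
  C–H: 4 × 399 = 1596
  Σ(formed) = 2492 kJ
ΔH = Σ(broken) − Σ(formed) = 2392 − 2492 = −100 kJ
For 4× the reaction as written: 4 × (−100) = −400 kJ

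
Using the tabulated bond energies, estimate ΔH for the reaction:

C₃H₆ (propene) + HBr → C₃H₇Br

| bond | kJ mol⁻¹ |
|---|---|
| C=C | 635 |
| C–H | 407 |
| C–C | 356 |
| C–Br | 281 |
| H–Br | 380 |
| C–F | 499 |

Bonds broken (reactants):
  C–C: 1 × 356 = 356
  C–H: 6 × 407 = 2442
  C=C: 1 × 635 = 635
  H–Br: 1 × 380 = 380
  Σ(broken) = 3813 kJ
Bonds formed (products):
  C–Br: 1 × 281 = 281
  C–C: 2 × 356 = 712
  C–H: 7 × 407 = 2849
  Σ(formed) = 3842 kJ
ΔH = Σ(broken) − Σ(formed) = 3813 − 3842 = −29 kJ

ΔH ≈ −29 kJ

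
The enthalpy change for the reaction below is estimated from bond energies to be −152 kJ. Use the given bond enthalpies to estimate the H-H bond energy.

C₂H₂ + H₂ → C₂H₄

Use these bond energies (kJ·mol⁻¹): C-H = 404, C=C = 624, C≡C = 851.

Let D be the H-H bond energy.
Σ(broken) = 1×851 + 2×404 + 1×D = 1659 + D
Σ(formed) = 4×404 + 1×624 = 2240
ΔH = Σ(broken) − Σ(formed) = (1659 + D) − (2240) = −581 + D
Setting this equal to −152 kJ gives D = 429 kJ/mol.

D(H-H) ≈ 429 kJ/mol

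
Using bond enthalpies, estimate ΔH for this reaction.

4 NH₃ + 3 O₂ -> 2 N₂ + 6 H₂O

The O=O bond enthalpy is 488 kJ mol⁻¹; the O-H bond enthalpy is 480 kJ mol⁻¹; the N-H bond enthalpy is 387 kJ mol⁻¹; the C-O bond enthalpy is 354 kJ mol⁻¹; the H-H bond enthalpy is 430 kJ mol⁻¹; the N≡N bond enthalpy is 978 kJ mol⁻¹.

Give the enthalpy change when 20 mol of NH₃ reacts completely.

Bonds broken (reactants):
  N-H: 12 × 387 = 4644
  O=O: 3 × 488 = 1464
  Σ(broken) = 6108 kJ
Bonds formed (products):
  N≡N: 2 × 978 = 1956
  O-H: 12 × 480 = 5760
  Σ(formed) = 7716 kJ
ΔH = Σ(broken) − Σ(formed) = 6108 − 7716 = −1608 kJ
For 5× the reaction as written: 5 × (−1608) = −8040 kJ

ΔH = −8040 kJ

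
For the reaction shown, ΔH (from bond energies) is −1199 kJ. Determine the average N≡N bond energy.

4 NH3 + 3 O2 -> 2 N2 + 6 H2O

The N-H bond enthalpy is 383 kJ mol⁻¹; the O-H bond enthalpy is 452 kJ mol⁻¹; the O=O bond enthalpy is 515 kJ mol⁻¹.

Let D be the N≡N bond energy.
Σ(broken) = 12×383 + 3×515 = 6141
Σ(formed) = 2×D + 12×452 = 5424 + 2D
ΔH = Σ(broken) − Σ(formed) = (6141) − (5424 + 2D) = +717 − 2D
Setting this equal to −1199 kJ gives 2D = 1916, so D = 958 kJ/mol.

D(N≡N) ≈ 958 kJ/mol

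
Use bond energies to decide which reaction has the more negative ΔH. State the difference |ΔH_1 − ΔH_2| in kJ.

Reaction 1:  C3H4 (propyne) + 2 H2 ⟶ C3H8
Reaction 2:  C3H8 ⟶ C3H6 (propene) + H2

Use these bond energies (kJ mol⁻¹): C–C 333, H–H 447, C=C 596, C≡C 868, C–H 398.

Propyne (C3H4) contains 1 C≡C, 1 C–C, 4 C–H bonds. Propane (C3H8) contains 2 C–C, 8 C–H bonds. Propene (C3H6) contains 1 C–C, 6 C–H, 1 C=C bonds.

Reaction 1:
  Bonds broken (reactants):
    C≡C: 1 × 868 = 868
    C–C: 1 × 333 = 333
    C–H: 4 × 398 = 1592
    H–H: 2 × 447 = 894
    Σ(broken) = 3687 kJ
  Bonds formed (products):
    C–C: 2 × 333 = 666
    C–H: 8 × 398 = 3184
    Σ(formed) = 3850 kJ
  ΔH_1 = 3687 − 3850 = −163 kJ
Reaction 2:
  Bonds broken (reactants):
    C–C: 2 × 333 = 666
    C–H: 8 × 398 = 3184
    Σ(broken) = 3850 kJ
  Bonds formed (products):
    C–C: 1 × 333 = 333
    C–H: 6 × 398 = 2388
    C=C: 1 × 596 = 596
    H–H: 1 × 447 = 447
    Σ(formed) = 3764 kJ
  ΔH_2 = 3850 − 3764 = +86 kJ
ΔH_1 − ΔH_2 = −249 kJ, so reaction 1 has the more negative ΔH; |ΔH_1 − ΔH_2| = 249 kJ.

Reaction 1, by 249 kJ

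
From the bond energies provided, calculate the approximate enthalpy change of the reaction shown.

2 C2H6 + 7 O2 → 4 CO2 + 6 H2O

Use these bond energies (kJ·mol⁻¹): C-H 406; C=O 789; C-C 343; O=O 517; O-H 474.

Bonds broken (reactants):
  C-C: 2 × 343 = 686
  C-H: 12 × 406 = 4872
  O=O: 7 × 517 = 3619
  Σ(broken) = 9177 kJ
Bonds formed (products):
  C=O: 8 × 789 = 6312
  O-H: 12 × 474 = 5688
  Σ(formed) = 12000 kJ
ΔH = Σ(broken) − Σ(formed) = 9177 − 12000 = −2823 kJ

ΔH ≈ −2823 kJ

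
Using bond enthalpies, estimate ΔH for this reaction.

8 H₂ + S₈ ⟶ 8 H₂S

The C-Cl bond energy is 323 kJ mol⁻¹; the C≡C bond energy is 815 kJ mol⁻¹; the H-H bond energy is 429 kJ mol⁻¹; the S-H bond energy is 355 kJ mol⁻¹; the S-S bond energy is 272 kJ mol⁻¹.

ΔH ≈ −72 kJ

Bonds broken (reactants):
  H-H: 8 × 429 = 3432
  S-S: 8 × 272 = 2176
  Σ(broken) = 5608 kJ
Bonds formed (products):
  S-H: 16 × 355 = 5680
  Σ(formed) = 5680 kJ
ΔH = Σ(broken) − Σ(formed) = 5608 − 5680 = −72 kJ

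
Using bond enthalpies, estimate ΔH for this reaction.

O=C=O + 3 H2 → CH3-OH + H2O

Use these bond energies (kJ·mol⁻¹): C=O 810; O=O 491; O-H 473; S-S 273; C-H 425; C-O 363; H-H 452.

Bonds broken (reactants):
  C=O: 2 × 810 = 1620
  H-H: 3 × 452 = 1356
  Σ(broken) = 2976 kJ
Bonds formed (products):
  C-H: 3 × 425 = 1275
  C-O: 1 × 363 = 363
  O-H: 3 × 473 = 1419
  Σ(formed) = 3057 kJ
ΔH = Σ(broken) − Σ(formed) = 2976 − 3057 = −81 kJ

ΔH ≈ −81 kJ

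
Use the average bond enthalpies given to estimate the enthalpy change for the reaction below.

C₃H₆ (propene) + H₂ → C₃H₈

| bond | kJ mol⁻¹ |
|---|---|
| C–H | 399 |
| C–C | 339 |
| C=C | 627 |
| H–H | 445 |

Bonds broken (reactants):
  C–C: 1 × 339 = 339
  C–H: 6 × 399 = 2394
  C=C: 1 × 627 = 627
  H–H: 1 × 445 = 445
  Σ(broken) = 3805 kJ
Bonds formed (products):
  C–C: 2 × 339 = 678
  C–H: 8 × 399 = 3192
  Σ(formed) = 3870 kJ
ΔH = Σ(broken) − Σ(formed) = 3805 − 3870 = −65 kJ

ΔH ≈ −65 kJ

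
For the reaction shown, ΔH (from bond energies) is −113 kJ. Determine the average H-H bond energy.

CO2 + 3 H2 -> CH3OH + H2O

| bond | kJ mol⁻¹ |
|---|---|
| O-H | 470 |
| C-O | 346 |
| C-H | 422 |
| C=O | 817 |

D(H-H) ≈ 425 kJ/mol

Let D be the H-H bond energy.
Σ(broken) = 2×817 + 3×D = 1634 + 3D
Σ(formed) = 3×422 + 1×346 + 3×470 = 3022
ΔH = Σ(broken) − Σ(formed) = (1634 + 3D) − (3022) = −1388 + 3D
Setting this equal to −113 kJ gives 3D = 1275, so D = 425 kJ/mol.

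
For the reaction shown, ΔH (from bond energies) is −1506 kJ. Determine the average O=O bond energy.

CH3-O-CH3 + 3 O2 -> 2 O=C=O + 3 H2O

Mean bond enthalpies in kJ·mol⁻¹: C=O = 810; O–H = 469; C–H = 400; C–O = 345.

D(O=O) ≈ 486 kJ/mol

Let D be the O=O bond energy.
Σ(broken) = 6×400 + 2×345 + 3×D = 3090 + 3D
Σ(formed) = 4×810 + 6×469 = 6054
ΔH = Σ(broken) − Σ(formed) = (3090 + 3D) − (6054) = −2964 + 3D
Setting this equal to −1506 kJ gives 3D = 1458, so D = 486 kJ/mol.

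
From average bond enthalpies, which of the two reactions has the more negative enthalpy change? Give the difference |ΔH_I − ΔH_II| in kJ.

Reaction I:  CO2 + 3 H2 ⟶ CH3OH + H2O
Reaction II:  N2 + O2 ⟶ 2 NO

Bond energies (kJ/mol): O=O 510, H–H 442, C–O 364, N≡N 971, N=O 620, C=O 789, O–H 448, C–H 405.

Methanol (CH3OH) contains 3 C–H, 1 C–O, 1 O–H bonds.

Reaction I, by 260 kJ

Reaction I:
  Bonds broken (reactants):
    C=O: 2 × 789 = 1578
    H–H: 3 × 442 = 1326
    Σ(broken) = 2904 kJ
  Bonds formed (products):
    C–H: 3 × 405 = 1215
    C–O: 1 × 364 = 364
    O–H: 3 × 448 = 1344
    Σ(formed) = 2923 kJ
  ΔH_I = 2904 − 2923 = −19 kJ
Reaction II:
  Bonds broken (reactants):
    N≡N: 1 × 971 = 971
    O=O: 1 × 510 = 510
    Σ(broken) = 1481 kJ
  Bonds formed (products):
    N=O: 2 × 620 = 1240
    Σ(formed) = 1240 kJ
  ΔH_II = 1481 − 1240 = +241 kJ
ΔH_I − ΔH_II = −260 kJ, so reaction I has the more negative ΔH; |ΔH_I − ΔH_II| = 260 kJ.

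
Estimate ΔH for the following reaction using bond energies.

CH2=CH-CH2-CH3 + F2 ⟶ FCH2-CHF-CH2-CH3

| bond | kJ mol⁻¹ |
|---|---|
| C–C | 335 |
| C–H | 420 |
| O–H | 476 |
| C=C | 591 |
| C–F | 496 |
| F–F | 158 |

ΔH ≈ −578 kJ

Bonds broken (reactants):
  C–C: 2 × 335 = 670
  C–H: 8 × 420 = 3360
  C=C: 1 × 591 = 591
  F–F: 1 × 158 = 158
  Σ(broken) = 4779 kJ
Bonds formed (products):
  C–C: 3 × 335 = 1005
  C–F: 2 × 496 = 992
  C–H: 8 × 420 = 3360
  Σ(formed) = 5357 kJ
ΔH = Σ(broken) − Σ(formed) = 4779 − 5357 = −578 kJ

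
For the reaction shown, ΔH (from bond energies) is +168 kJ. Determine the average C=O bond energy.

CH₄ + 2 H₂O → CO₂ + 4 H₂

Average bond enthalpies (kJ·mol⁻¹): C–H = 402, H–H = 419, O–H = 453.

D(C=O) ≈ 788 kJ/mol

Let D be the C=O bond energy.
Σ(broken) = 4×402 + 4×453 = 3420
Σ(formed) = 2×D + 4×419 = 1676 + 2D
ΔH = Σ(broken) − Σ(formed) = (3420) − (1676 + 2D) = +1744 − 2D
Setting this equal to +168 kJ gives 2D = 1576, so D = 788 kJ/mol.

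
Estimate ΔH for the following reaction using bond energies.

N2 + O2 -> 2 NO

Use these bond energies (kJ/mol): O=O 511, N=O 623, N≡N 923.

ΔH ≈ +188 kJ

Bonds broken (reactants):
  N≡N: 1 × 923 = 923
  O=O: 1 × 511 = 511
  Σ(broken) = 1434 kJ
Bonds formed (products):
  N=O: 2 × 623 = 1246
  Σ(formed) = 1246 kJ
ΔH = Σ(broken) − Σ(formed) = 1434 − 1246 = +188 kJ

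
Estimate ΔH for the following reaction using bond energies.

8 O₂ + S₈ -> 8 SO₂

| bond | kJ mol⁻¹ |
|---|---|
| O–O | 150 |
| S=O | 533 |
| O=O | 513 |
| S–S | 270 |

ΔH ≈ −2264 kJ

Bonds broken (reactants):
  O=O: 8 × 513 = 4104
  S–S: 8 × 270 = 2160
  Σ(broken) = 6264 kJ
Bonds formed (products):
  S=O: 16 × 533 = 8528
  Σ(formed) = 8528 kJ
ΔH = Σ(broken) − Σ(formed) = 6264 − 8528 = −2264 kJ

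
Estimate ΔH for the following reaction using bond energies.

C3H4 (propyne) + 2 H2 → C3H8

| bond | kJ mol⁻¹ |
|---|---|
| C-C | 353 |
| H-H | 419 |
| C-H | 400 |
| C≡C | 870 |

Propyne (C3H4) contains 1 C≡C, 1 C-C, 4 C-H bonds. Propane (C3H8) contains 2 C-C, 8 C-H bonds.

Bonds broken (reactants):
  C≡C: 1 × 870 = 870
  C-C: 1 × 353 = 353
  C-H: 4 × 400 = 1600
  H-H: 2 × 419 = 838
  Σ(broken) = 3661 kJ
Bonds formed (products):
  C-C: 2 × 353 = 706
  C-H: 8 × 400 = 3200
  Σ(formed) = 3906 kJ
ΔH = Σ(broken) − Σ(formed) = 3661 − 3906 = −245 kJ

ΔH ≈ −245 kJ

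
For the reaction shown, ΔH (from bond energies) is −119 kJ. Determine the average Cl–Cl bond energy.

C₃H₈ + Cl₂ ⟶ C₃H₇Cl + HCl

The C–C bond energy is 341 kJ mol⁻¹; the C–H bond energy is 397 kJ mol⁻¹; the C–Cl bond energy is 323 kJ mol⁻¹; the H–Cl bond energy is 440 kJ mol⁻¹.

Let D be the Cl–Cl bond energy.
Σ(broken) = 2×341 + 8×397 + 1×D = 3858 + D
Σ(formed) = 2×341 + 1×323 + 7×397 + 1×440 = 4224
ΔH = Σ(broken) − Σ(formed) = (3858 + D) − (4224) = −366 + D
Setting this equal to −119 kJ gives D = 247 kJ/mol.

D(Cl–Cl) ≈ 247 kJ/mol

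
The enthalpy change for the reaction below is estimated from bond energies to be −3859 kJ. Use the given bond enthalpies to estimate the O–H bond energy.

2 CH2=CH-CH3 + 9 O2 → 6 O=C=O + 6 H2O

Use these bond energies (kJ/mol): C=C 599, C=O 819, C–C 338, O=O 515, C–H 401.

D(O–H) ≈ 446 kJ/mol

Let D be the O–H bond energy.
Σ(broken) = 2×338 + 12×401 + 2×599 + 9×515 = 11321
Σ(formed) = 12×819 + 12×D = 9828 + 12D
ΔH = Σ(broken) − Σ(formed) = (11321) − (9828 + 12D) = +1493 − 12D
Setting this equal to −3859 kJ gives 12D = 5352, so D = 446 kJ/mol.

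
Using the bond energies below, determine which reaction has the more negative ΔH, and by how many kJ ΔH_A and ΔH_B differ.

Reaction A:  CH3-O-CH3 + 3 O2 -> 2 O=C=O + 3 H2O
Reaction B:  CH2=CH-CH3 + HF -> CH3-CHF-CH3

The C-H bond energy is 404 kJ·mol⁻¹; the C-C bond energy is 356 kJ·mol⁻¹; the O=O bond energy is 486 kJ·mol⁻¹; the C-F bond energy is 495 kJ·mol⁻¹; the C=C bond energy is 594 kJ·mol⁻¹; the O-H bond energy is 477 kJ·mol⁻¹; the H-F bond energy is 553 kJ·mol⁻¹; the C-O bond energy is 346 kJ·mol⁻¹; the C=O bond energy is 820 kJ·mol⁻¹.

Reaction A:
  Bonds broken (reactants):
    C-H: 6 × 404 = 2424
    C-O: 2 × 346 = 692
    O=O: 3 × 486 = 1458
    Σ(broken) = 4574 kJ
  Bonds formed (products):
    C=O: 4 × 820 = 3280
    O-H: 6 × 477 = 2862
    Σ(formed) = 6142 kJ
  ΔH_A = 4574 − 6142 = −1568 kJ
Reaction B:
  Bonds broken (reactants):
    C-C: 1 × 356 = 356
    C-H: 6 × 404 = 2424
    C=C: 1 × 594 = 594
    H-F: 1 × 553 = 553
    Σ(broken) = 3927 kJ
  Bonds formed (products):
    C-C: 2 × 356 = 712
    C-F: 1 × 495 = 495
    C-H: 7 × 404 = 2828
    Σ(formed) = 4035 kJ
  ΔH_B = 3927 − 4035 = −108 kJ
ΔH_A − ΔH_B = −1460 kJ, so reaction A has the more negative ΔH; |ΔH_A − ΔH_B| = 1460 kJ.

Reaction A, by 1460 kJ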